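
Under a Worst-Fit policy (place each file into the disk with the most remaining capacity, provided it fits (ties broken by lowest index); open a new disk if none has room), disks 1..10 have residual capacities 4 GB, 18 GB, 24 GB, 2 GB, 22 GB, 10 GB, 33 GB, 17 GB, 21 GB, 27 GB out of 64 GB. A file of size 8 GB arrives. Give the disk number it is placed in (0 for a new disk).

Disks with room: disk 2 (18 GB), disk 3 (24 GB), disk 5 (22 GB), disk 6 (10 GB), disk 7 (33 GB), disk 8 (17 GB), disk 9 (21 GB), disk 10 (27 GB).
Most room is disk 7 with 33 GB free.

7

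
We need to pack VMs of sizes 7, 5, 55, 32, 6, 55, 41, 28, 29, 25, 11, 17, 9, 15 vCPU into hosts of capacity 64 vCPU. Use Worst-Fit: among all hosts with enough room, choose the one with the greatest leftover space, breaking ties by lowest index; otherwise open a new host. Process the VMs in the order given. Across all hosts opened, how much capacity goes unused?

113

7 vCPU → host 1 (remaining 57 vCPU)
5 vCPU → host 1 (remaining 52 vCPU)
55 vCPU → host 2 (remaining 9 vCPU)
32 vCPU → host 1 (remaining 20 vCPU)
6 vCPU → host 1 (remaining 14 vCPU)
55 vCPU → host 3 (remaining 9 vCPU)
41 vCPU → host 4 (remaining 23 vCPU)
28 vCPU → host 5 (remaining 36 vCPU)
29 vCPU → host 5 (remaining 7 vCPU)
25 vCPU → host 6 (remaining 39 vCPU)
11 vCPU → host 6 (remaining 28 vCPU)
17 vCPU → host 6 (remaining 11 vCPU)
9 vCPU → host 4 (remaining 14 vCPU)
15 vCPU → host 7 (remaining 49 vCPU)
7 hosts × 64 vCPU = 448 vCPU; used 335 vCPU; unused 113 vCPU.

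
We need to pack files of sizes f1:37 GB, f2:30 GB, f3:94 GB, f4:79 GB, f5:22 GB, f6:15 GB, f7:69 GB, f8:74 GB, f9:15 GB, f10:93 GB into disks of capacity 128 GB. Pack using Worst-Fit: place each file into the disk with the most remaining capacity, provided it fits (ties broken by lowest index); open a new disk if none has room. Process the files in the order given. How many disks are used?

6

disk 1: place f1 (37 GB), 91 GB left
disk 1: place f2 (30 GB), 61 GB left
disk 2: place f3 (94 GB), 34 GB left
disk 3: place f4 (79 GB), 49 GB left
disk 1: place f5 (22 GB), 39 GB left
disk 3: place f6 (15 GB), 34 GB left
disk 4: place f7 (69 GB), 59 GB left
disk 5: place f8 (74 GB), 54 GB left
disk 4: place f9 (15 GB), 44 GB left
disk 6: place f10 (93 GB), 35 GB left
Final disks: [37,30,22] [94] [79,15] [69,15] [74] [93].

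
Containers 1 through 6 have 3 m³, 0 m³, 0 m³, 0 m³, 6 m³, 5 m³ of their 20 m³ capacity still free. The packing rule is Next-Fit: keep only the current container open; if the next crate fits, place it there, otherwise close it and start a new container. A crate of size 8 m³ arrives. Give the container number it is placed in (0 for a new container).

Next-Fit only looks at container 6, which has 5 m³ free.
8 m³ does not fit, so a new container is opened.

0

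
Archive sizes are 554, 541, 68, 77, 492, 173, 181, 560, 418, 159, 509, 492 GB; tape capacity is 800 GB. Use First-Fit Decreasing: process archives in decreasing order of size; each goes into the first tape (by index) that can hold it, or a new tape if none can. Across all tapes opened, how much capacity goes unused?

1376

Sorted descending: 560, 554, 541, 509, 492, 492, 418, 181, 173, 159, 77, 68.
560 GB → tape 1 (remaining 240 GB)
554 GB → tape 2 (remaining 246 GB)
541 GB → tape 3 (remaining 259 GB)
509 GB → tape 4 (remaining 291 GB)
492 GB → tape 5 (remaining 308 GB)
492 GB → tape 6 (remaining 308 GB)
418 GB → tape 7 (remaining 382 GB)
181 GB → tape 1 (remaining 59 GB)
173 GB → tape 2 (remaining 73 GB)
159 GB → tape 3 (remaining 100 GB)
77 GB → tape 3 (remaining 23 GB)
68 GB → tape 2 (remaining 5 GB)
7 tapes × 800 GB = 5600 GB; used 4224 GB; unused 1376 GB.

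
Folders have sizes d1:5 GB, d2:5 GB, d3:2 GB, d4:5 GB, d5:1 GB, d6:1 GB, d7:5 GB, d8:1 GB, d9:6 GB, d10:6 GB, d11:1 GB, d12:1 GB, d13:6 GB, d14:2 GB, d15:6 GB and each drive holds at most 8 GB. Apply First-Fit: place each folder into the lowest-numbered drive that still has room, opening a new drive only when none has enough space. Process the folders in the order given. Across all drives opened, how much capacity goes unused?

11

drive 1: place d1 (5 GB), 3 GB left
drive 2: place d2 (5 GB), 3 GB left
drive 1: place d3 (2 GB), 1 GB left
drive 3: place d4 (5 GB), 3 GB left
drive 1: place d5 (1 GB), 0 GB left
drive 2: place d6 (1 GB), 2 GB left
drive 4: place d7 (5 GB), 3 GB left
drive 2: place d8 (1 GB), 1 GB left
drive 5: place d9 (6 GB), 2 GB left
drive 6: place d10 (6 GB), 2 GB left
drive 2: place d11 (1 GB), 0 GB left
drive 3: place d12 (1 GB), 2 GB left
drive 7: place d13 (6 GB), 2 GB left
drive 3: place d14 (2 GB), 0 GB left
drive 8: place d15 (6 GB), 2 GB left
8 drives × 8 GB = 64 GB; used 53 GB; unused 11 GB.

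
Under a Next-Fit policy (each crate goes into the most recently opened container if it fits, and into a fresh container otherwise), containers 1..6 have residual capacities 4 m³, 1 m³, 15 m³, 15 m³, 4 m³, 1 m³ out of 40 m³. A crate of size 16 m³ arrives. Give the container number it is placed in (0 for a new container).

0

Next-Fit only looks at container 6, which has 1 m³ free.
16 m³ does not fit, so a new container is opened.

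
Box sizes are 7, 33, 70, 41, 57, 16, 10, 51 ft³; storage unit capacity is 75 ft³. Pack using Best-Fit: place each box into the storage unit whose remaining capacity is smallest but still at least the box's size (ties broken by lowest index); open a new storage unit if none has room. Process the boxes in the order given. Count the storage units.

7 ft³ → storage unit 1 (remaining 68 ft³)
33 ft³ → storage unit 1 (remaining 35 ft³)
70 ft³ → storage unit 2 (remaining 5 ft³)
41 ft³ → storage unit 3 (remaining 34 ft³)
57 ft³ → storage unit 4 (remaining 18 ft³)
16 ft³ → storage unit 4 (remaining 2 ft³)
10 ft³ → storage unit 3 (remaining 24 ft³)
51 ft³ → storage unit 5 (remaining 24 ft³)
Final storage units: [7,33] [70] [41,10] [57,16] [51].

5 storage units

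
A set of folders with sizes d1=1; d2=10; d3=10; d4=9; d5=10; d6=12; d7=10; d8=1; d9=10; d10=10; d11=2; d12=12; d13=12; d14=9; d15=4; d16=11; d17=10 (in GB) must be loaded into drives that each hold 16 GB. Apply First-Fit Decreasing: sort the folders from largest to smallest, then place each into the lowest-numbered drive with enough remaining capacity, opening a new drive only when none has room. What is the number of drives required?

13 drives

Sorted descending: 12, 12, 12, 11, 10, 10, 10, 10, 10, 10, 10, 9, 9, 4, 2, 1, 1.
Put 12 GB in drive 1; 4 GB remain.
Put 12 GB in drive 2; 4 GB remain.
Put 12 GB in drive 3; 4 GB remain.
Put 11 GB in drive 4; 5 GB remain.
Put 10 GB in drive 5; 6 GB remain.
Put 10 GB in drive 6; 6 GB remain.
Put 10 GB in drive 7; 6 GB remain.
Put 10 GB in drive 8; 6 GB remain.
Put 10 GB in drive 9; 6 GB remain.
Put 10 GB in drive 10; 6 GB remain.
Put 10 GB in drive 11; 6 GB remain.
Put 9 GB in drive 12; 7 GB remain.
Put 9 GB in drive 13; 7 GB remain.
Put 4 GB in drive 1; 0 GB remain.
Put 2 GB in drive 2; 2 GB remain.
Put 1 GB in drive 2; 1 GB remain.
Put 1 GB in drive 2; 0 GB remain.
Final drives: [12,4] [12,2,1,1] [12] [11] [10] [10] [10] [10] [10] [10] [10] [9] [9].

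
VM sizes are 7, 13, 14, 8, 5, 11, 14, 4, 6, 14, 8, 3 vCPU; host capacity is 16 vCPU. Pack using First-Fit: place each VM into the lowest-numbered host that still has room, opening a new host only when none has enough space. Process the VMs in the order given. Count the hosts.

8 hosts

Put 7 vCPU in host 1; 9 vCPU remain.
Put 13 vCPU in host 2; 3 vCPU remain.
Put 14 vCPU in host 3; 2 vCPU remain.
Put 8 vCPU in host 1; 1 vCPU remain.
Put 5 vCPU in host 4; 11 vCPU remain.
Put 11 vCPU in host 4; 0 vCPU remain.
Put 14 vCPU in host 5; 2 vCPU remain.
Put 4 vCPU in host 6; 12 vCPU remain.
Put 6 vCPU in host 6; 6 vCPU remain.
Put 14 vCPU in host 7; 2 vCPU remain.
Put 8 vCPU in host 8; 8 vCPU remain.
Put 3 vCPU in host 2; 0 vCPU remain.
Final hosts: [7,8] [13,3] [14] [5,11] [14] [4,6] [14] [8].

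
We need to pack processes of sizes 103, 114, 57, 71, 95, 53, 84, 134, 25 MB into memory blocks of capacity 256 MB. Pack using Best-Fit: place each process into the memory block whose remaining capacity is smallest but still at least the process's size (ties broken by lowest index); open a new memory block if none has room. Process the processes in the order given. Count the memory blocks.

4 memory blocks

memory block 1: place 103 MB, 153 MB left
memory block 1: place 114 MB, 39 MB left
memory block 2: place 57 MB, 199 MB left
memory block 2: place 71 MB, 128 MB left
memory block 2: place 95 MB, 33 MB left
memory block 3: place 53 MB, 203 MB left
memory block 3: place 84 MB, 119 MB left
memory block 4: place 134 MB, 122 MB left
memory block 2: place 25 MB, 8 MB left
Final memory blocks: [103,114] [57,71,95,25] [53,84] [134].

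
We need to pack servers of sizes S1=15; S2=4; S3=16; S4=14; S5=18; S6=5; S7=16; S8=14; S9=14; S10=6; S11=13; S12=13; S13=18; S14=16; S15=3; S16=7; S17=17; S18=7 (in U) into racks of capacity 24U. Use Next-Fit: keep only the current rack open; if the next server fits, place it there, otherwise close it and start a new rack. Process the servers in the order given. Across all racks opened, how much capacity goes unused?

96

Put S1 (15U) in rack 1; 9U remain.
Put S2 (4U) in rack 1; 5U remain.
Put S3 (16U) in rack 2; 8U remain.
Put S4 (14U) in rack 3; 10U remain.
Put S5 (18U) in rack 4; 6U remain.
Put S6 (5U) in rack 4; 1U remain.
Put S7 (16U) in rack 5; 8U remain.
Put S8 (14U) in rack 6; 10U remain.
Put S9 (14U) in rack 7; 10U remain.
Put S10 (6U) in rack 7; 4U remain.
Put S11 (13U) in rack 8; 11U remain.
Put S12 (13U) in rack 9; 11U remain.
Put S13 (18U) in rack 10; 6U remain.
Put S14 (16U) in rack 11; 8U remain.
Put S15 (3U) in rack 11; 5U remain.
Put S16 (7U) in rack 12; 17U remain.
Put S17 (17U) in rack 12; 0U remain.
Put S18 (7U) in rack 13; 17U remain.
13 racks × 24U = 312U; used 216U; unused 96U.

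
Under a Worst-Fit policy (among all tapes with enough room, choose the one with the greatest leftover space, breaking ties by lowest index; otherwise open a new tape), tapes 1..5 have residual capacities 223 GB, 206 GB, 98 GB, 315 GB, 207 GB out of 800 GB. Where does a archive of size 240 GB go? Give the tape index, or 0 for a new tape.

Tapes with room: tape 4 (315 GB).
Most room is tape 4 with 315 GB free.

4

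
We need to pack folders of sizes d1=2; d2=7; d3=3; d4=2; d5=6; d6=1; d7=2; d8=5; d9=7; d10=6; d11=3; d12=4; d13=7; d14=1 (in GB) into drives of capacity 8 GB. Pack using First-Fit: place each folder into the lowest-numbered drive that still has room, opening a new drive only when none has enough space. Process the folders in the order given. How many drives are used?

8

drive 1: place d1 (2 GB), 6 GB left
drive 2: place d2 (7 GB), 1 GB left
drive 1: place d3 (3 GB), 3 GB left
drive 1: place d4 (2 GB), 1 GB left
drive 3: place d5 (6 GB), 2 GB left
drive 1: place d6 (1 GB), 0 GB left
drive 3: place d7 (2 GB), 0 GB left
drive 4: place d8 (5 GB), 3 GB left
drive 5: place d9 (7 GB), 1 GB left
drive 6: place d10 (6 GB), 2 GB left
drive 4: place d11 (3 GB), 0 GB left
drive 7: place d12 (4 GB), 4 GB left
drive 8: place d13 (7 GB), 1 GB left
drive 2: place d14 (1 GB), 0 GB left
Final drives: [2,3,2,1] [7,1] [6,2] [5,3] [7] [6] [4] [7].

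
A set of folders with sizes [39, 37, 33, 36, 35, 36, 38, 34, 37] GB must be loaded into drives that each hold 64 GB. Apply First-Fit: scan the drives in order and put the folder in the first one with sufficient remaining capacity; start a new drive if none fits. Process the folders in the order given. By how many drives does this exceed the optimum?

0

First-Fit: [39] [37] [33] [36] [35] [36] [38] [34] [37] → 9 drives.
9 folders exceed 32 GB (half the capacity), and no two of those can share a drive, so at least 9 drives are needed.
So 9 is already optimal.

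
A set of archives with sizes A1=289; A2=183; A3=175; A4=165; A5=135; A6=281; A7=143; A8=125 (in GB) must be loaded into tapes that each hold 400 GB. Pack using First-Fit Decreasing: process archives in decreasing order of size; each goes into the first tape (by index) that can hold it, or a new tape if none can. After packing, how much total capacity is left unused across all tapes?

504

Sorted descending: 289, 281, 183, 175, 165, 143, 135, 125.
Put 289 GB in tape 1; 111 GB remain.
Put 281 GB in tape 2; 119 GB remain.
Put 183 GB in tape 3; 217 GB remain.
Put 175 GB in tape 3; 42 GB remain.
Put 165 GB in tape 4; 235 GB remain.
Put 143 GB in tape 4; 92 GB remain.
Put 135 GB in tape 5; 265 GB remain.
Put 125 GB in tape 5; 140 GB remain.
5 tapes × 400 GB = 2000 GB; used 1496 GB; unused 504 GB.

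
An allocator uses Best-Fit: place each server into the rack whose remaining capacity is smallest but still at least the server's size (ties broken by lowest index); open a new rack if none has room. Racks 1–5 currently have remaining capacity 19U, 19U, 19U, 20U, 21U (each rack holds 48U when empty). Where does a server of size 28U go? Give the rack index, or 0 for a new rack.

0

No rack has ≥ 28U free, so a new rack is opened.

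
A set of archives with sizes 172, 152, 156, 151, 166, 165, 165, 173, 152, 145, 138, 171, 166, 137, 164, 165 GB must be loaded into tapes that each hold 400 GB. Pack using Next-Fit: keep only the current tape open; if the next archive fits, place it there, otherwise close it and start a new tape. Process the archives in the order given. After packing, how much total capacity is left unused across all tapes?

172 GB → tape 1 (remaining 228 GB)
152 GB → tape 1 (remaining 76 GB)
156 GB → tape 2 (remaining 244 GB)
151 GB → tape 2 (remaining 93 GB)
166 GB → tape 3 (remaining 234 GB)
165 GB → tape 3 (remaining 69 GB)
165 GB → tape 4 (remaining 235 GB)
173 GB → tape 4 (remaining 62 GB)
152 GB → tape 5 (remaining 248 GB)
145 GB → tape 5 (remaining 103 GB)
138 GB → tape 6 (remaining 262 GB)
171 GB → tape 6 (remaining 91 GB)
166 GB → tape 7 (remaining 234 GB)
137 GB → tape 7 (remaining 97 GB)
164 GB → tape 8 (remaining 236 GB)
165 GB → tape 8 (remaining 71 GB)
8 tapes × 400 GB = 3200 GB; used 2538 GB; unused 662 GB.

662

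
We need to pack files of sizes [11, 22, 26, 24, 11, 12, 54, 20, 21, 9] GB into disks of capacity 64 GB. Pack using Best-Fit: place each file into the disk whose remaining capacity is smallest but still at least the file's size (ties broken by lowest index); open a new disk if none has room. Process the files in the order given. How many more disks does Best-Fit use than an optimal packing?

0

Best-Fit: [11,22,26] [24,11,12] [54,9] [20,21] → 4 disks.
Total size 210 GB; any packing needs at least ⌈210/64⌉ = 4 disks.
So 4 is already optimal.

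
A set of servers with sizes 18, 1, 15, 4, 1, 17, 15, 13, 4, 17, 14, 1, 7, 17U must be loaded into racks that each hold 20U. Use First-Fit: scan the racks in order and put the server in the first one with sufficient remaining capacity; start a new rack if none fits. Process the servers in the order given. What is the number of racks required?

8

rack 1: place 18U, 2U left
rack 1: place 1U, 1U left
rack 2: place 15U, 5U left
rack 2: place 4U, 1U left
rack 1: place 1U, 0U left
rack 3: place 17U, 3U left
rack 4: place 15U, 5U left
rack 5: place 13U, 7U left
rack 4: place 4U, 1U left
rack 6: place 17U, 3U left
rack 7: place 14U, 6U left
rack 2: place 1U, 0U left
rack 5: place 7U, 0U left
rack 8: place 17U, 3U left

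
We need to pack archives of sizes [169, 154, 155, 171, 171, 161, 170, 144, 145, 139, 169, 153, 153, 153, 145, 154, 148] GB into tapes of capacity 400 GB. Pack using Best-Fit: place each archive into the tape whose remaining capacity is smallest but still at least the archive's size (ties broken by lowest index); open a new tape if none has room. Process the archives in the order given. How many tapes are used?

9 tapes

Put 169 GB in tape 1; 231 GB remain.
Put 154 GB in tape 1; 77 GB remain.
Put 155 GB in tape 2; 245 GB remain.
Put 171 GB in tape 2; 74 GB remain.
Put 171 GB in tape 3; 229 GB remain.
Put 161 GB in tape 3; 68 GB remain.
Put 170 GB in tape 4; 230 GB remain.
Put 144 GB in tape 4; 86 GB remain.
Put 145 GB in tape 5; 255 GB remain.
Put 139 GB in tape 5; 116 GB remain.
Put 169 GB in tape 6; 231 GB remain.
Put 153 GB in tape 6; 78 GB remain.
Put 153 GB in tape 7; 247 GB remain.
Put 153 GB in tape 7; 94 GB remain.
Put 145 GB in tape 8; 255 GB remain.
Put 154 GB in tape 8; 101 GB remain.
Put 148 GB in tape 9; 252 GB remain.
Final tapes: [169,154] [155,171] [171,161] [170,144] [145,139] [169,153] [153,153] [145,154] [148].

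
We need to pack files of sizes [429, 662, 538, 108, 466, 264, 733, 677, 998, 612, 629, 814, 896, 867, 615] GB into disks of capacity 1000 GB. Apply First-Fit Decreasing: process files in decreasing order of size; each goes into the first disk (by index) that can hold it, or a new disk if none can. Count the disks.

12

Sorted descending: 998, 896, 867, 814, 733, 677, 662, 629, 615, 612, 538, 466, 429, 264, 108.
disk 1: place 998 GB, 2 GB left
disk 2: place 896 GB, 104 GB left
disk 3: place 867 GB, 133 GB left
disk 4: place 814 GB, 186 GB left
disk 5: place 733 GB, 267 GB left
disk 6: place 677 GB, 323 GB left
disk 7: place 662 GB, 338 GB left
disk 8: place 629 GB, 371 GB left
disk 9: place 615 GB, 385 GB left
disk 10: place 612 GB, 388 GB left
disk 11: place 538 GB, 462 GB left
disk 12: place 466 GB, 534 GB left
disk 11: place 429 GB, 33 GB left
disk 5: place 264 GB, 3 GB left
disk 3: place 108 GB, 25 GB left
Final disks: [998] [896] [867,108] [814] [733,264] [677] [662] [629] [615] [612] [538,429] [466].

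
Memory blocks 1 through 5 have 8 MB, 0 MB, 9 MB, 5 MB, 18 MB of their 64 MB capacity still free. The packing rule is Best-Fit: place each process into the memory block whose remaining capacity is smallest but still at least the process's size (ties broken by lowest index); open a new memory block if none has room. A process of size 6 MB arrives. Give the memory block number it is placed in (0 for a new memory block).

1

Memory blocks with room: memory block 1 (8 MB), memory block 3 (9 MB), memory block 5 (18 MB).
Tightest fit is memory block 1 with 8 MB free.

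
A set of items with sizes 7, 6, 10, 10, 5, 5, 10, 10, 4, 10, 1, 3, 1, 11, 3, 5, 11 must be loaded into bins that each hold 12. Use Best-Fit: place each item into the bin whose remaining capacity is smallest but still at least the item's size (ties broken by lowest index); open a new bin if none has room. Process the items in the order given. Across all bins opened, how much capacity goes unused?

20

Put 7 in bin 1; 5 remain.
Put 6 in bin 2; 6 remain.
Put 10 in bin 3; 2 remain.
Put 10 in bin 4; 2 remain.
Put 5 in bin 1; 0 remain.
Put 5 in bin 2; 1 remain.
Put 10 in bin 5; 2 remain.
Put 10 in bin 6; 2 remain.
Put 4 in bin 7; 8 remain.
Put 10 in bin 8; 2 remain.
Put 1 in bin 2; 0 remain.
Put 3 in bin 7; 5 remain.
Put 1 in bin 3; 1 remain.
Put 11 in bin 9; 1 remain.
Put 3 in bin 7; 2 remain.
Put 5 in bin 10; 7 remain.
Put 11 in bin 11; 1 remain.
11 bins × 12 = 132; used 112; unused 20.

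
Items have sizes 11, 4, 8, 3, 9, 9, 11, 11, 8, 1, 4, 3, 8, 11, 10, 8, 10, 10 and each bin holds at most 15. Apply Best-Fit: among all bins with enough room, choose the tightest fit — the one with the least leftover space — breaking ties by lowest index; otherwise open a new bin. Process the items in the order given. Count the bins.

Put 11 in bin 1; 4 remain.
Put 4 in bin 1; 0 remain.
Put 8 in bin 2; 7 remain.
Put 3 in bin 2; 4 remain.
Put 9 in bin 3; 6 remain.
Put 9 in bin 4; 6 remain.
Put 11 in bin 5; 4 remain.
Put 11 in bin 6; 4 remain.
Put 8 in bin 7; 7 remain.
Put 1 in bin 2; 3 remain.
Put 4 in bin 5; 0 remain.
Put 3 in bin 2; 0 remain.
Put 8 in bin 8; 7 remain.
Put 11 in bin 9; 4 remain.
Put 10 in bin 10; 5 remain.
Put 8 in bin 11; 7 remain.
Put 10 in bin 12; 5 remain.
Put 10 in bin 13; 5 remain.

13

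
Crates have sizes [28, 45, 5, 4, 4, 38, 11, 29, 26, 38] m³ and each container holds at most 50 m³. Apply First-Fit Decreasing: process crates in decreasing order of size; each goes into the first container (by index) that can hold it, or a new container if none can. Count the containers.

Sorted descending: 45, 38, 38, 29, 28, 26, 11, 5, 4, 4.
container 1: place 45 m³, 5 m³ left
container 2: place 38 m³, 12 m³ left
container 3: place 38 m³, 12 m³ left
container 4: place 29 m³, 21 m³ left
container 5: place 28 m³, 22 m³ left
container 6: place 26 m³, 24 m³ left
container 2: place 11 m³, 1 m³ left
container 1: place 5 m³, 0 m³ left
container 3: place 4 m³, 8 m³ left
container 3: place 4 m³, 4 m³ left
Final containers: [45,5] [38,11] [38,4,4] [29] [28] [26].

6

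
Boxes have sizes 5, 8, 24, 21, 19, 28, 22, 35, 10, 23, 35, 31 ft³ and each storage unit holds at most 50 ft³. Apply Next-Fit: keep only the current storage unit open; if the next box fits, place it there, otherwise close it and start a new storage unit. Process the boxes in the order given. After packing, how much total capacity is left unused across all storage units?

storage unit 1: place 5 ft³, 45 ft³ left
storage unit 1: place 8 ft³, 37 ft³ left
storage unit 1: place 24 ft³, 13 ft³ left
storage unit 2: place 21 ft³, 29 ft³ left
storage unit 2: place 19 ft³, 10 ft³ left
storage unit 3: place 28 ft³, 22 ft³ left
storage unit 3: place 22 ft³, 0 ft³ left
storage unit 4: place 35 ft³, 15 ft³ left
storage unit 4: place 10 ft³, 5 ft³ left
storage unit 5: place 23 ft³, 27 ft³ left
storage unit 6: place 35 ft³, 15 ft³ left
storage unit 7: place 31 ft³, 19 ft³ left
7 storage units × 50 ft³ = 350 ft³; used 261 ft³; unused 89 ft³.

89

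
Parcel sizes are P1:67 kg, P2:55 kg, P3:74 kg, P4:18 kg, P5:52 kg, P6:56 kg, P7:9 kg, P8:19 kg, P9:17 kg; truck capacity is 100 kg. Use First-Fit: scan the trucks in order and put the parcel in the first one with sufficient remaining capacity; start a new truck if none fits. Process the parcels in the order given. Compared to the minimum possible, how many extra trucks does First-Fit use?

0

First-Fit: [67,18,9] [55,19,17] [74] [52] [56] → 5 trucks.
5 parcels exceed 50 kg (half the capacity), and no two of those can share a truck, so at least 5 trucks are needed.
So 5 is already optimal.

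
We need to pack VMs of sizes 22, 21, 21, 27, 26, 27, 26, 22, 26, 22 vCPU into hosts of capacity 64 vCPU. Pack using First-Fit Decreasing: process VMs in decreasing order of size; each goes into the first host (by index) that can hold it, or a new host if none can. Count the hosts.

Sorted descending: 27, 27, 26, 26, 26, 22, 22, 22, 21, 21.
27 vCPU → host 1 (remaining 37 vCPU)
27 vCPU → host 1 (remaining 10 vCPU)
26 vCPU → host 2 (remaining 38 vCPU)
26 vCPU → host 2 (remaining 12 vCPU)
26 vCPU → host 3 (remaining 38 vCPU)
22 vCPU → host 3 (remaining 16 vCPU)
22 vCPU → host 4 (remaining 42 vCPU)
22 vCPU → host 4 (remaining 20 vCPU)
21 vCPU → host 5 (remaining 43 vCPU)
21 vCPU → host 5 (remaining 22 vCPU)
Final hosts: [27,27] [26,26] [26,22] [22,22] [21,21].

5 hosts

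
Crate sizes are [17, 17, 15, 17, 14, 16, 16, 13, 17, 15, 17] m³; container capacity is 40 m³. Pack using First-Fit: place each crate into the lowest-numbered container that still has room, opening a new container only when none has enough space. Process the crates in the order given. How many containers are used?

6 containers

17 m³ → container 1 (remaining 23 m³)
17 m³ → container 1 (remaining 6 m³)
15 m³ → container 2 (remaining 25 m³)
17 m³ → container 2 (remaining 8 m³)
14 m³ → container 3 (remaining 26 m³)
16 m³ → container 3 (remaining 10 m³)
16 m³ → container 4 (remaining 24 m³)
13 m³ → container 4 (remaining 11 m³)
17 m³ → container 5 (remaining 23 m³)
15 m³ → container 5 (remaining 8 m³)
17 m³ → container 6 (remaining 23 m³)
Final containers: [17,17] [15,17] [14,16] [16,13] [17,15] [17].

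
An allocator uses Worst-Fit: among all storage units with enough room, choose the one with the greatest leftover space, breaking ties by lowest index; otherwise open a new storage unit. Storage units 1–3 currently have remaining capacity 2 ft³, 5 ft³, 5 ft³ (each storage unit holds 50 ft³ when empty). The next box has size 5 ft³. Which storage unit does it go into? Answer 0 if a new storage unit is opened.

2

Storage units with room: storage unit 2 (5 ft³), storage unit 3 (5 ft³).
Most room is storage unit 2 with 5 ft³ free.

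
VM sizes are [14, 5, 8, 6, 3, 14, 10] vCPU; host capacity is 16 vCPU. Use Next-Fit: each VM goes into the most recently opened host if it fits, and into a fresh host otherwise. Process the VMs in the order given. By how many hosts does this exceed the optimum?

1

Next-Fit: [14] [5,8] [6,3] [14] [10] → 5 hosts.
Total size 60 vCPU; any packing needs at least ⌈60/16⌉ = 4 hosts.
An optimal packing achieves that bound: [14] [14] [10,6] [8,5,3] → 4 hosts.
Excess: 5 − 4 = 1.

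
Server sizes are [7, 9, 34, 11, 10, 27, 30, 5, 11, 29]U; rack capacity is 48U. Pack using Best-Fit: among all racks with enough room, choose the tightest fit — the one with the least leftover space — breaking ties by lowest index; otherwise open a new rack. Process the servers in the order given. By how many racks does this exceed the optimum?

Best-Fit: [7,9,10] [34,11] [27] [30,5,11] [29] → 5 racks.
Total size 173U; any packing needs at least ⌈173/48⌉ = 4 racks.
An optimal packing achieves that bound: [34,11] [30,11,7] [29,10,9] [27,5] → 4 racks.
Excess: 5 − 4 = 1.

1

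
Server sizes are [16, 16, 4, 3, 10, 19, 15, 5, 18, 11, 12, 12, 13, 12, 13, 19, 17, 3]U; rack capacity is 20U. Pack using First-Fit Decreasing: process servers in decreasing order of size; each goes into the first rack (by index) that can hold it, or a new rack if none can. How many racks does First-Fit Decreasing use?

Sorted descending: 19, 19, 18, 17, 16, 16, 15, 13, 13, 12, 12, 12, 11, 10, 5, 4, 3, 3.
rack 1: place 19U, 1U left
rack 2: place 19U, 1U left
rack 3: place 18U, 2U left
rack 4: place 17U, 3U left
rack 5: place 16U, 4U left
rack 6: place 16U, 4U left
rack 7: place 15U, 5U left
rack 8: place 13U, 7U left
rack 9: place 13U, 7U left
rack 10: place 12U, 8U left
rack 11: place 12U, 8U left
rack 12: place 12U, 8U left
rack 13: place 11U, 9U left
rack 14: place 10U, 10U left
rack 7: place 5U, 0U left
rack 5: place 4U, 0U left
rack 4: place 3U, 0U left
rack 6: place 3U, 1U left
Final racks: [19] [19] [18] [17,3] [16,4] [16,3] [15,5] [13] [13] [12] [12] [12] [11] [10].

14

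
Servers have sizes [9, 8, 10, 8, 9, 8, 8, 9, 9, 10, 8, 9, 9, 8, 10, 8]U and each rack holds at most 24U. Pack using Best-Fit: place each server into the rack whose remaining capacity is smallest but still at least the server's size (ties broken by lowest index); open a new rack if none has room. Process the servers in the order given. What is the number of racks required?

9U → rack 1 (remaining 15U)
8U → rack 1 (remaining 7U)
10U → rack 2 (remaining 14U)
8U → rack 2 (remaining 6U)
9U → rack 3 (remaining 15U)
8U → rack 3 (remaining 7U)
8U → rack 4 (remaining 16U)
9U → rack 4 (remaining 7U)
9U → rack 5 (remaining 15U)
10U → rack 5 (remaining 5U)
8U → rack 6 (remaining 16U)
9U → rack 6 (remaining 7U)
9U → rack 7 (remaining 15U)
8U → rack 7 (remaining 7U)
10U → rack 8 (remaining 14U)
8U → rack 8 (remaining 6U)
Final racks: [9,8] [10,8] [9,8] [8,9] [9,10] [8,9] [9,8] [10,8].

8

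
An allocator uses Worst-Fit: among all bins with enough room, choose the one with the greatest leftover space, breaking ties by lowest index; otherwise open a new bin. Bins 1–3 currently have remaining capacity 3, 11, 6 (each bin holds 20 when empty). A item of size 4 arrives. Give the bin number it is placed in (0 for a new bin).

Bins with room: bin 2 (11), bin 3 (6).
Most room is bin 2 with 11 free.

2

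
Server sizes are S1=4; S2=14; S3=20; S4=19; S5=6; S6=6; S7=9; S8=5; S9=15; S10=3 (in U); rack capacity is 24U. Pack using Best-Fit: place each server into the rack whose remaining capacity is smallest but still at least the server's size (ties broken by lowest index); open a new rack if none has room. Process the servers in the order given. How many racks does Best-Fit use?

S1 (4U) → rack 1 (remaining 20U)
S2 (14U) → rack 1 (remaining 6U)
S3 (20U) → rack 2 (remaining 4U)
S4 (19U) → rack 3 (remaining 5U)
S5 (6U) → rack 1 (remaining 0U)
S6 (6U) → rack 4 (remaining 18U)
S7 (9U) → rack 4 (remaining 9U)
S8 (5U) → rack 3 (remaining 0U)
S9 (15U) → rack 5 (remaining 9U)
S10 (3U) → rack 2 (remaining 1U)

5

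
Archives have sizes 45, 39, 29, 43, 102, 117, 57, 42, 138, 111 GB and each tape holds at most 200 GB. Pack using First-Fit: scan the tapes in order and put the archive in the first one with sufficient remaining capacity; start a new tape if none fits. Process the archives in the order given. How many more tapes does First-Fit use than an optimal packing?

1

First-Fit: [45,39,29,43,42] [102,57] [117] [138] [111] → 5 tapes.
Total size 723 GB; any packing needs at least ⌈723/200⌉ = 4 tapes.
An optimal packing achieves that bound: [138,57] [117,45,29] [111,43,42] [102,39] → 4 tapes.
Excess: 5 − 4 = 1.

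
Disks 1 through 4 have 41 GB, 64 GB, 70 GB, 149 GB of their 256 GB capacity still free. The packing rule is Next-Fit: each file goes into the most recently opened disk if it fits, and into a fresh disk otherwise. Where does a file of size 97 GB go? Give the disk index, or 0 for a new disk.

4

Next-Fit only looks at disk 4, which has 149 GB free.
97 GB fits there.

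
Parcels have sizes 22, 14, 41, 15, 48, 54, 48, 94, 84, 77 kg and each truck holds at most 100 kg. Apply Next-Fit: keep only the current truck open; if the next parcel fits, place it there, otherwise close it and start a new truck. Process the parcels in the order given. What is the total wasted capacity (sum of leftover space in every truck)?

203

22 kg → truck 1 (remaining 78 kg)
14 kg → truck 1 (remaining 64 kg)
41 kg → truck 1 (remaining 23 kg)
15 kg → truck 1 (remaining 8 kg)
48 kg → truck 2 (remaining 52 kg)
54 kg → truck 3 (remaining 46 kg)
48 kg → truck 4 (remaining 52 kg)
94 kg → truck 5 (remaining 6 kg)
84 kg → truck 6 (remaining 16 kg)
77 kg → truck 7 (remaining 23 kg)
7 trucks × 100 kg = 700 kg; used 497 kg; unused 203 kg.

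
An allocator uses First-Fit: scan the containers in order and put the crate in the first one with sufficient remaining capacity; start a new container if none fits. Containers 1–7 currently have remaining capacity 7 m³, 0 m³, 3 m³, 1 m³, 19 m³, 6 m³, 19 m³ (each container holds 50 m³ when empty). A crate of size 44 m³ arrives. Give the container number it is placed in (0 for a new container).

0

No container has ≥ 44 m³ free, so a new container is opened.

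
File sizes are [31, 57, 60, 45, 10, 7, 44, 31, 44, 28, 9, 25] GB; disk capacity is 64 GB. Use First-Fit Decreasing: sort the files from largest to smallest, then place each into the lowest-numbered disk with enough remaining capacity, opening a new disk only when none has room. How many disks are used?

7

Sorted descending: 60, 57, 45, 44, 44, 31, 31, 28, 25, 10, 9, 7.
60 GB → disk 1 (remaining 4 GB)
57 GB → disk 2 (remaining 7 GB)
45 GB → disk 3 (remaining 19 GB)
44 GB → disk 4 (remaining 20 GB)
44 GB → disk 5 (remaining 20 GB)
31 GB → disk 6 (remaining 33 GB)
31 GB → disk 6 (remaining 2 GB)
28 GB → disk 7 (remaining 36 GB)
25 GB → disk 7 (remaining 11 GB)
10 GB → disk 3 (remaining 9 GB)
9 GB → disk 3 (remaining 0 GB)
7 GB → disk 2 (remaining 0 GB)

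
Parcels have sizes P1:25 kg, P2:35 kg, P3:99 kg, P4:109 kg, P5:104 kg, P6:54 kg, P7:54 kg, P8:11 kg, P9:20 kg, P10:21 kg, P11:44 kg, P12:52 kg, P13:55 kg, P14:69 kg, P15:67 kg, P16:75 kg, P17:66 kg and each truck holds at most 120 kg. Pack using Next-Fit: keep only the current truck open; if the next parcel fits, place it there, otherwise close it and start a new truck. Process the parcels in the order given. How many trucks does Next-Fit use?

11 trucks

truck 1: place P1 (25 kg), 95 kg left
truck 1: place P2 (35 kg), 60 kg left
truck 2: place P3 (99 kg), 21 kg left
truck 3: place P4 (109 kg), 11 kg left
truck 4: place P5 (104 kg), 16 kg left
truck 5: place P6 (54 kg), 66 kg left
truck 5: place P7 (54 kg), 12 kg left
truck 5: place P8 (11 kg), 1 kg left
truck 6: place P9 (20 kg), 100 kg left
truck 6: place P10 (21 kg), 79 kg left
truck 6: place P11 (44 kg), 35 kg left
truck 7: place P12 (52 kg), 68 kg left
truck 7: place P13 (55 kg), 13 kg left
truck 8: place P14 (69 kg), 51 kg left
truck 9: place P15 (67 kg), 53 kg left
truck 10: place P16 (75 kg), 45 kg left
truck 11: place P17 (66 kg), 54 kg left
Final trucks: [25,35] [99] [109] [104] [54,54,11] [20,21,44] [52,55] [69] [67] [75] [66].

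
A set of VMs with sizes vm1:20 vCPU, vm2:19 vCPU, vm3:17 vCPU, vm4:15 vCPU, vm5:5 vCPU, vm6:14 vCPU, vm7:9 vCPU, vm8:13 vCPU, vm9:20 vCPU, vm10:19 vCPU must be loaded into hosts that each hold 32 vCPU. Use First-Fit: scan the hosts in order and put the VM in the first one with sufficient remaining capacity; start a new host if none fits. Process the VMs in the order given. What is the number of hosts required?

6

vm1 (20 vCPU) → host 1 (remaining 12 vCPU)
vm2 (19 vCPU) → host 2 (remaining 13 vCPU)
vm3 (17 vCPU) → host 3 (remaining 15 vCPU)
vm4 (15 vCPU) → host 3 (remaining 0 vCPU)
vm5 (5 vCPU) → host 1 (remaining 7 vCPU)
vm6 (14 vCPU) → host 4 (remaining 18 vCPU)
vm7 (9 vCPU) → host 2 (remaining 4 vCPU)
vm8 (13 vCPU) → host 4 (remaining 5 vCPU)
vm9 (20 vCPU) → host 5 (remaining 12 vCPU)
vm10 (19 vCPU) → host 6 (remaining 13 vCPU)
Final hosts: [20,5] [19,9] [17,15] [14,13] [20] [19].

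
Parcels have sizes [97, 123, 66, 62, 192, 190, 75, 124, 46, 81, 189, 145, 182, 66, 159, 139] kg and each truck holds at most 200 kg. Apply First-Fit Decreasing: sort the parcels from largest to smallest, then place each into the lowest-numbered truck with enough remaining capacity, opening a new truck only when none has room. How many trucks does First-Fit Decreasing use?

11

Sorted descending: 192, 190, 189, 182, 159, 145, 139, 124, 123, 97, 81, 75, 66, 66, 62, 46.
truck 1: place 192 kg, 8 kg left
truck 2: place 190 kg, 10 kg left
truck 3: place 189 kg, 11 kg left
truck 4: place 182 kg, 18 kg left
truck 5: place 159 kg, 41 kg left
truck 6: place 145 kg, 55 kg left
truck 7: place 139 kg, 61 kg left
truck 8: place 124 kg, 76 kg left
truck 9: place 123 kg, 77 kg left
truck 10: place 97 kg, 103 kg left
truck 10: place 81 kg, 22 kg left
truck 8: place 75 kg, 1 kg left
truck 9: place 66 kg, 11 kg left
truck 11: place 66 kg, 134 kg left
truck 11: place 62 kg, 72 kg left
truck 6: place 46 kg, 9 kg left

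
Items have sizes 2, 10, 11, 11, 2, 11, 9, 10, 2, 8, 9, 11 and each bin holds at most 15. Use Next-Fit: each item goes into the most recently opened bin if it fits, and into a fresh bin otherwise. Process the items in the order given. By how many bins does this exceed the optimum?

0

Next-Fit: [2,10] [11] [11,2] [11] [9] [10,2] [8] [9] [11] → 9 bins.
9 items exceed 7.5 (half the capacity), and no two of those can share a bin, so at least 9 bins are needed.
So 9 is already optimal.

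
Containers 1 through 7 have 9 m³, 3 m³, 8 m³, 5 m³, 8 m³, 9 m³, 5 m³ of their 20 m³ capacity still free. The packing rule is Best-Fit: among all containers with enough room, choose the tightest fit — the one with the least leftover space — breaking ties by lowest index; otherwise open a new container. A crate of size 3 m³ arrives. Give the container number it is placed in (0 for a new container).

2

Containers with room: container 1 (9 m³), container 2 (3 m³), container 3 (8 m³), container 4 (5 m³), container 5 (8 m³), container 6 (9 m³), container 7 (5 m³).
Tightest fit is container 2 with 3 m³ free.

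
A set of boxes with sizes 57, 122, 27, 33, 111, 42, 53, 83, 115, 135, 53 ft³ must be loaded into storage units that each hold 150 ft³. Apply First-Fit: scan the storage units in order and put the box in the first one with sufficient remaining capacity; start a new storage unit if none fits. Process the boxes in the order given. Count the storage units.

57 ft³ → storage unit 1 (remaining 93 ft³)
122 ft³ → storage unit 2 (remaining 28 ft³)
27 ft³ → storage unit 1 (remaining 66 ft³)
33 ft³ → storage unit 1 (remaining 33 ft³)
111 ft³ → storage unit 3 (remaining 39 ft³)
42 ft³ → storage unit 4 (remaining 108 ft³)
53 ft³ → storage unit 4 (remaining 55 ft³)
83 ft³ → storage unit 5 (remaining 67 ft³)
115 ft³ → storage unit 6 (remaining 35 ft³)
135 ft³ → storage unit 7 (remaining 15 ft³)
53 ft³ → storage unit 4 (remaining 2 ft³)

7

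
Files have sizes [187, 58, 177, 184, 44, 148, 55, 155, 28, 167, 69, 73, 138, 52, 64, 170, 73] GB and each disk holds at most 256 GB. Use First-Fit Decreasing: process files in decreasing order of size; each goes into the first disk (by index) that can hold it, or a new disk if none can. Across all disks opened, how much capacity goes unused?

Sorted descending: 187, 184, 177, 170, 167, 155, 148, 138, 73, 73, 69, 64, 58, 55, 52, 44, 28.
disk 1: place 187 GB, 69 GB left
disk 2: place 184 GB, 72 GB left
disk 3: place 177 GB, 79 GB left
disk 4: place 170 GB, 86 GB left
disk 5: place 167 GB, 89 GB left
disk 6: place 155 GB, 101 GB left
disk 7: place 148 GB, 108 GB left
disk 8: place 138 GB, 118 GB left
disk 3: place 73 GB, 6 GB left
disk 4: place 73 GB, 13 GB left
disk 1: place 69 GB, 0 GB left
disk 2: place 64 GB, 8 GB left
disk 5: place 58 GB, 31 GB left
disk 6: place 55 GB, 46 GB left
disk 7: place 52 GB, 56 GB left
disk 6: place 44 GB, 2 GB left
disk 5: place 28 GB, 3 GB left
8 disks × 256 GB = 2048 GB; used 1842 GB; unused 206 GB.

206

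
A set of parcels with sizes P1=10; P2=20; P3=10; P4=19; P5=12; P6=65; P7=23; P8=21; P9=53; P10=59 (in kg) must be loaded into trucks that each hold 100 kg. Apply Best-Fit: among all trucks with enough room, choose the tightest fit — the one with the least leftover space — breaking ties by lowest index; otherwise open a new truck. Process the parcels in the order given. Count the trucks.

truck 1: place P1 (10 kg), 90 kg left
truck 1: place P2 (20 kg), 70 kg left
truck 1: place P3 (10 kg), 60 kg left
truck 1: place P4 (19 kg), 41 kg left
truck 1: place P5 (12 kg), 29 kg left
truck 2: place P6 (65 kg), 35 kg left
truck 1: place P7 (23 kg), 6 kg left
truck 2: place P8 (21 kg), 14 kg left
truck 3: place P9 (53 kg), 47 kg left
truck 4: place P10 (59 kg), 41 kg left
Final trucks: [10,20,10,19,12,23] [65,21] [53] [59].

4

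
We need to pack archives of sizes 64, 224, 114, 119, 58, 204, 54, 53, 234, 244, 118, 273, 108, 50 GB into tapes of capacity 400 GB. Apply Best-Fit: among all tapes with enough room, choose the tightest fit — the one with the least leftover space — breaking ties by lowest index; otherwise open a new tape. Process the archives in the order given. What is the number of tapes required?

6

64 GB → tape 1 (remaining 336 GB)
224 GB → tape 1 (remaining 112 GB)
114 GB → tape 2 (remaining 286 GB)
119 GB → tape 2 (remaining 167 GB)
58 GB → tape 1 (remaining 54 GB)
204 GB → tape 3 (remaining 196 GB)
54 GB → tape 1 (remaining 0 GB)
53 GB → tape 2 (remaining 114 GB)
234 GB → tape 4 (remaining 166 GB)
244 GB → tape 5 (remaining 156 GB)
118 GB → tape 5 (remaining 38 GB)
273 GB → tape 6 (remaining 127 GB)
108 GB → tape 2 (remaining 6 GB)
50 GB → tape 6 (remaining 77 GB)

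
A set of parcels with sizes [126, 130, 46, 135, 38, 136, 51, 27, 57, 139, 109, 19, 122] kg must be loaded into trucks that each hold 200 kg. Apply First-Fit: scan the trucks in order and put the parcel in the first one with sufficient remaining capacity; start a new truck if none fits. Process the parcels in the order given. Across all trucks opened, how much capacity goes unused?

265

truck 1: place 126 kg, 74 kg left
truck 2: place 130 kg, 70 kg left
truck 1: place 46 kg, 28 kg left
truck 3: place 135 kg, 65 kg left
truck 2: place 38 kg, 32 kg left
truck 4: place 136 kg, 64 kg left
truck 3: place 51 kg, 14 kg left
truck 1: place 27 kg, 1 kg left
truck 4: place 57 kg, 7 kg left
truck 5: place 139 kg, 61 kg left
truck 6: place 109 kg, 91 kg left
truck 2: place 19 kg, 13 kg left
truck 7: place 122 kg, 78 kg left
7 trucks × 200 kg = 1400 kg; used 1135 kg; unused 265 kg.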